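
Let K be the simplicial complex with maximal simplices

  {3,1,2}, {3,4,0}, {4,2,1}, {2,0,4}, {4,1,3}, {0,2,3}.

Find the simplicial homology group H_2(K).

Order the vertices as 0 < 1 < 2 < 3 < 4. Listing each simplex with vertices in this order, K has dimension 2 with simplices:

  0-simplices (5): [0], [1], [2], [3], [4]
  1-simplices (9): [0,2], [0,3], [0,4], [1,2], [1,3], [1,4], [2,3], [2,4], [3,4]
  2-simplices (6): [0,2,3], [0,2,4], [0,3,4], [1,2,3], [1,2,4], [1,3,4]

Hence C_0 ≅ Z^5, C_1 ≅ Z^9, C_2 ≅ Z^6.

Boundary ∂_1: C_1 → C_0 maps an edge to its endpoints' difference, ∂[p,q] = q − p. For instance
  ∂[0,2] = [2] − [0].
As a 5×9 matrix over Z this has rank 4, with invariant factors (1,1,1,1).

Boundary ∂_2: C_2 → C_1 maps a triangle to the signed sum of its edges. For instance
  ∂[0,2,4] = [2,4] − [0,4] + [0,2],
  ∂[1,2,3] = [2,3] − [1,3] + [1,2].
The 9×6 boundary matrix has rank 5 and Smith normal form diag(1,1,1,1,1).

From H_k ≅ ker(∂_k) / im(∂_{k+1}) we obtain:

  H_2: rank ker ∂_2 − rank ∂_3 = (6 − 5) − 0 = 1, and there is no ∂_3, so H_2 ≅ Z.

H_2 = Z.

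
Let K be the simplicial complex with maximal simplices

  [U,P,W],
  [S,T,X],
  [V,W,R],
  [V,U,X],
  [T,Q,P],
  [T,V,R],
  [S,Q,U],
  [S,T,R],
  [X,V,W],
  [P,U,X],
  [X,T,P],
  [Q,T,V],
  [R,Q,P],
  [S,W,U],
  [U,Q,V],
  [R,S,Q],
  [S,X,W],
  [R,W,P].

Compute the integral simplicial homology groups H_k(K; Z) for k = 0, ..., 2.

H_0 = Z,  H_1 = Z ⊕ Z/2,  H_2 = 0.

K has 9 vertices, 27 edges, 18 triangles.
rank ∂_0 = 0, rank ∂_1 = 8 ⇒ b_0 = 9 − 0 − 8 = 1; all invariant factors of ∂_1 are 1 so no torsion. So H_0 ≅ Z.
rank ∂_1 = 8, rank ∂_2 = 18 ⇒ b_1 = 27 − 8 − 18 = 1; ∂_2 has invariant factor(s) [2] giving torsion. So H_1 ≅ Z ⊕ Z/2.
rank ∂_2 = 18, rank ∂_3 = 0 ⇒ b_2 = 18 − 18 − 0 = 0. So H_2 ≅ 0.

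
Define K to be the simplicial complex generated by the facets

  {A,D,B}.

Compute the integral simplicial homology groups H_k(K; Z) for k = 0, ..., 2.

H_0 = Z,  H_1 = 0,  H_2 = 0.

Take the total order A < B < D on the vertex set. Then K (dimension 2) consists of the simplices:

  0-simplices (3): A, B, D
  1-simplices (3): AB, AD, BD
  2-simplices (1): ABD

so the chain groups are C_0 ≅ Z^3, C_1 ≅ Z^3, C_2 ≅ Z^1.

The boundary map ∂_1: C_1 → C_0 sends each edge [p,q] (with p < q) to q − p. For instance
  ∂AD = D − A.
The 3×3 boundary matrix has rank 2 and Smith normal form diag(1,1).

Boundary ∂_2: C_2 → C_1 maps a triangle to the signed sum of its edges. For instance
  ∂ABD = BD − AD + AB.
This gives a 3×1 integer matrix of rank 1; reducing to Smith normal form yields diagonal entries (1).

Reading off H_k = ker ∂_k / im ∂_{k+1}:

  H_0: rank C_0 − rank ∂_1 = 3 − 2 = 1, and the invariant factors of ∂_1 are all 1, so H_0 = Z.
  H_1: rank ker ∂_1 − rank ∂_2 = (3 − 2) − 1 = 0, and the invariant factors of ∂_2 are all 1, so H_1 = 0.
  H_2: rank ker ∂_2 − rank ∂_3 = (1 − 1) − 0 = 0, and there is no ∂_3, so H_2 = 0.

As a check, the Euler characteristic is 3 − 3 + 1 = 1, which agrees with 1 − 0 + 0 = 1.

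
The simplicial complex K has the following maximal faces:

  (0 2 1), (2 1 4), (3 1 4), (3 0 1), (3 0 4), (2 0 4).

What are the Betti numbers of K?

b_0 = 1, b_1 = 0, b_2 = 1.

Take the total order 0 < 1 < 2 < 3 < 4 on the vertex set. Then K (dimension 2) consists of the simplices:

  0-simplices (5): [0], [1], [2], [3], [4]
  1-simplices (9): [0,1], [0,2], [0,3], [0,4], [1,2], [1,3], [1,4], [2,4], [3,4]
  2-simplices (6): [0,1,2], [0,1,3], [0,2,4], [0,3,4], [1,2,4], [1,3,4]

so the chain groups are C_0 ≅ Z^5, C_1 ≅ Z^9, C_2 ≅ Z^6.

∂_1: C_1 → C_0 is given by ∂[p,q] = [q] − [p]. For instance
  ∂[2,4] = [4] − [2].
The 5×9 boundary matrix has rank 4 and Smith normal form diag(1,1,1,1).

∂_2: C_2 → C_1 acts by ∂[p,q,r] = [q,r] − [p,r] + [p,q]. For instance
  ∂[0,1,2] = [1,2] − [0,2] + [0,1],
  ∂[0,3,4] = [3,4] − [0,4] + [0,3].
As a 9×6 matrix over Z this has rank 5, with invariant factors (1,1,1,1,1).

Now H_k = ker ∂_k / im ∂_{k+1}, so:

  H_0: rank C_0 − rank ∂_1 = 5 − 4 = 1, and the invariant factors of ∂_1 are all 1, so H_0 = Z.
  H_1: rank ker ∂_1 − rank ∂_2 = (9 − 4) − 5 = 0, and the invariant factors of ∂_2 are all 1, so H_1 = 0.
  H_2: rank ker ∂_2 − rank ∂_3 = (6 − 5) − 0 = 1, and there is no ∂_3, so H_2 = Z.

(K is a triangulation of the 2-sphere S^2.)

Hence the Betti numbers are b_0 = 1, b_1 = 0, b_2 = 1.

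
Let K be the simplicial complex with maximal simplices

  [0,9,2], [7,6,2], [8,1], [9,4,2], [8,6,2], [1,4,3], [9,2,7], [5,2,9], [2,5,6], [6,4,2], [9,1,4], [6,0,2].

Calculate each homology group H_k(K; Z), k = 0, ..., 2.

Take the total order 0 < 1 < 2 < 3 < 4 < 5 < 6 < 7 < 8 < 9 on the vertex set. Then K (dimension 2) consists of the simplices:

  0-simplices (10): [0], [1], [2], [3], [4], [5], [6], [7], [8], [9]
  1-simplices (21): [0,2], [0,6], [0,9], [1,3], [1,4], [1,8], [1,9], [2,4], [2,5], [2,6], [2,7], [2,8], [2,9], [3,4], [4,6], [4,9], [5,6], [5,9], [6,7], [6,8], [7,9]
  2-simplices (11): [0,2,6], [0,2,9], [1,3,4], [1,4,9], [2,4,6], [2,4,9], [2,5,6], [2,5,9], [2,6,7], [2,6,8], [2,7,9]

Hence C_0 ≅ Z^10, C_1 ≅ Z^21, C_2 ≅ Z^11.

∂_1: C_1 → C_0 maps an edge to its endpoints' difference, ∂[p,q] = q − p.
The 10×21 boundary matrix has rank 9 and Smith normal form diag(1,1,1,1,1,1,1,1,1).

∂_2: C_2 → C_1 maps a triangle to the signed sum of its edges. For instance
  ∂[0,2,9] = [2,9] − [0,9] + [0,2],
  ∂[1,4,9] = [4,9] − [1,9] + [1,4].
The 21×11 boundary matrix has rank 11 and Smith normal form diag(1,1,1,1,1,1,1,1,1,1,1).

Reading off H_k = ker ∂_k / im ∂_{k+1}:

  H_0: rank C_0 − rank ∂_1 = 10 − 9 = 1, and the invariant factors of ∂_1 are all 1, so H_0 = Z.
  H_1: rank ker ∂_1 − rank ∂_2 = (21 − 9) − 11 = 1, and the invariant factors of ∂_2 are all 1, so H_1 = Z.
  H_2: rank ker ∂_2 − rank ∂_3 = (11 − 11) − 0 = 0, and there is no ∂_3, so H_2 = 0.

As a check, the Euler characteristic is 10 − 21 + 11 = 0, which agrees with 1 − 1 + 0 = 0.

H_0 ≅ Z,  H_1 ≅ Z,  H_2 = 0.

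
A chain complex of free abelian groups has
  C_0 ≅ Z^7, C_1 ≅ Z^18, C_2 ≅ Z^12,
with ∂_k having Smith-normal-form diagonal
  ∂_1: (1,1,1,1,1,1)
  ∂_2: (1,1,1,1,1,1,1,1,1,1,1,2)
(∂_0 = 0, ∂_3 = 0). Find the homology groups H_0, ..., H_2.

H_0: b_0 = 7 − 0 − 6 = 1; torsion from ∂_1 factors > 1: none. So H_0 = Z.
H_1: b_1 = 18 − 6 − 12 = 0; torsion from ∂_2 factors > 1: [2]. So H_1 = Z/2.
H_2: b_2 = 12 − 12 − 0 = 0; torsion from ∂_3 factors > 1: none. So H_2 = 0.

H_0 = Z,  H_1 = Z/2,  H_2 = 0.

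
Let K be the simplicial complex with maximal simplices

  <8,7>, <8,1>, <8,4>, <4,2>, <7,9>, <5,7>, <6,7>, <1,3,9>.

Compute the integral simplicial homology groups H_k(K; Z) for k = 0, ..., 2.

H_0 = Z,  H_1 = Z,  H_2 = 0.

K has 9 vertices, 10 edges, 1 triangle.
rank ∂_0 = 0, rank ∂_1 = 8 ⇒ b_0 = 9 − 0 − 8 = 1; all invariant factors of ∂_1 are 1 so no torsion. So H_0 ≅ Z.
rank ∂_1 = 8, rank ∂_2 = 1 ⇒ b_1 = 10 − 8 − 1 = 1; all invariant factors of ∂_2 are 1 so no torsion. So H_1 ≅ Z.
rank ∂_2 = 1, rank ∂_3 = 0 ⇒ b_2 = 1 − 1 − 0 = 0. So H_2 ≅ 0.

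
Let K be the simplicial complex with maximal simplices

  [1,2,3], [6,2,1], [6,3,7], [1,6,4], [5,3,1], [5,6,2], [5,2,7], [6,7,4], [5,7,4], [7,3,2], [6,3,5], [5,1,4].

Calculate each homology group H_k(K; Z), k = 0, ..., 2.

Fix the vertex order 1 < 2 < 3 < 4 < 5 < 6 < 7 and write every simplex with vertices in increasing order. Then dim K = 2 and the simplices of K are:

  0-simplices (7): [1], [2], [3], [4], [5], [6], [7]
  1-simplices (18): [1,2], [1,3], [1,4], [1,5], [1,6], [2,3], [2,5], [2,6], [2,7], [3,5], [3,6], [3,7], [4,5], [4,6], [4,7], [5,6], [5,7], [6,7]
  2-simplices (12): [1,2,3], [1,2,6], [1,3,5], [1,4,5], [1,4,6], [2,3,7], [2,5,6], [2,5,7], [3,5,6], [3,6,7], [4,5,7], [4,6,7]

Hence C_0 ≅ Z^7, C_1 ≅ Z^18, C_2 ≅ Z^12.

∂_1: C_1 → C_0 is given by ∂[p,q] = [q] − [p].
The resulting 7×18 matrix has rank 6, and its Smith normal form has invariant factors (1,1,1,1,1,1).

Boundary ∂_2: C_2 → C_1 acts by ∂[p,q,r] = [q,r] − [p,r] + [p,q]. For instance
  ∂[3,6,7] = [6,7] − [3,7] + [3,6],
  ∂[2,3,7] = [3,7] − [2,7] + [2,3].
The resulting 18×12 matrix has rank 12, and its Smith normal form has invariant factors (1,1,1,1,1,1,1,1,1,1,1,2).

Now H_k = ker ∂_k / im ∂_{k+1}, so:

  H_0: rank C_0 − rank ∂_1 = 7 − 6 = 1, and the invariant factors of ∂_1 are all 1, so H_0 = Z.
  H_1: rank ker ∂_1 − rank ∂_2 = (18 − 6) − 12 = 0, and ∂_2 has invariant factor 2 > 1, so H_1 = Z/2.
  H_2: rank ker ∂_2 − rank ∂_3 = (12 − 12) − 0 = 0, and there is no ∂_3, so H_2 = 0.

(K is a triangulation of the real projective plane RP^2.)

H_0 ≅ Z,  H_1 ≅ Z/2,  H_2 = 0.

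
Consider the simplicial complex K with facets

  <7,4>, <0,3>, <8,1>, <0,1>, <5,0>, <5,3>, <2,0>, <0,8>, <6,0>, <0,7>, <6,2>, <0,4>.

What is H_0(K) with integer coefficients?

We work with the vertex ordering 0 < 1 < 2 < 3 < 4 < 5 < 6 < 7 < 8. The simplices of K, each written with vertices in increasing order, are:

  0-simplices (9): [0], [1], [2], [3], [4], [5], [6], [7], [8]
  1-simplices (12): [0,1], [0,2], [0,3], [0,4], [0,5], [0,6], [0,7], [0,8], [1,8], [2,6], [3,5], [4,7]

giving chain groups C_0 ≅ Z^9, C_1 ≅ Z^12.

∂_1: C_1 → C_0 is given by ∂[p,q] = [q] − [p].
This gives a 9×12 integer matrix of rank 8; reducing to Smith normal form yields diagonal entries (1,1,1,1,1,1,1,1).

Reading off H_k = ker ∂_k / im ∂_{k+1}:

  H_0: rank C_0 − rank ∂_1 = 9 − 8 = 1, and the invariant factors of ∂_1 are all 1, so H_0 = Z.

H_0 ≅ Z.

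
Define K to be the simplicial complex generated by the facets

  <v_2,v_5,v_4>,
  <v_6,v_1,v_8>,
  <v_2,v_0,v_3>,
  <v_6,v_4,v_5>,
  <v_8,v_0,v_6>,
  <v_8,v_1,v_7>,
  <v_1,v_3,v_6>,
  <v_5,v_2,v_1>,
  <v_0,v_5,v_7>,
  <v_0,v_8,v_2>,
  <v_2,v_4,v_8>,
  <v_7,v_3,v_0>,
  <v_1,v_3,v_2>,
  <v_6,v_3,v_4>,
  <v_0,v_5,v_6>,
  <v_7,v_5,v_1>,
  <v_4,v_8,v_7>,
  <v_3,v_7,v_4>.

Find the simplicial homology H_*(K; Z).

H_0 ≅ Z,  H_1 ≅ Z^2,  H_2 ≅ Z.

We work with the vertex ordering v_0 < v_1 < v_2 < v_3 < v_4 < v_5 < v_6 < v_7 < v_8. The simplices of K, each written with vertices in increasing order, are:

  0-simplices (9): [v_0], [v_1], [v_2], [v_3], [v_4], [v_5], [v_6], [v_7], [v_8]
  1-simplices (27): (27 of them)
  2-simplices (18): (18 of them)

giving chain groups C_0 ≅ Z^9, C_1 ≅ Z^27, C_2 ≅ Z^18.

Boundary ∂_1: C_1 → C_0 is given by ∂[p,q] = [q] − [p].
The resulting 9×27 matrix has rank 8, and its Smith normal form has invariant factors (1,1,1,1,1,1,1,1).

Boundary ∂_2: C_2 → C_1 maps a triangle to the signed sum of its edges. For instance
  ∂[v_4,v_7,v_8] = [v_7,v_8] − [v_4,v_8] + [v_4,v_7],
  ∂[v_3,v_4,v_6] = [v_4,v_6] − [v_3,v_6] + [v_3,v_4].
The 27×18 boundary matrix has rank 17 and Smith normal form diag(1,1,1,1,1,1,1,1,1,1,1,1,1,1,1,1,1).

From H_k ≅ ker(∂_k) / im(∂_{k+1}) we obtain:

  H_0: rank C_0 − rank ∂_1 = 9 − 8 = 1, and the invariant factors of ∂_1 are all 1, so H_0 = Z.
  H_1: rank ker ∂_1 − rank ∂_2 = (27 − 8) − 17 = 2, and the invariant factors of ∂_2 are all 1, so H_1 = Z^2.
  H_2: rank ker ∂_2 − rank ∂_3 = (18 − 17) − 0 = 1, and there is no ∂_3, so H_2 = Z.

As a check, the Euler characteristic is 9 − 27 + 18 = 0, which agrees with 1 − 2 + 1 = 0.
(K is a triangulation of the torus T^2.)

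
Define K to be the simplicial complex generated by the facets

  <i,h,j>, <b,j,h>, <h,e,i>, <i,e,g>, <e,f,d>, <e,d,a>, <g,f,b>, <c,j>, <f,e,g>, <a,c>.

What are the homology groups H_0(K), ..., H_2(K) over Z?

H_0 ≅ Z,  H_1 ≅ Z^2,  H_2 = 0.

K has 10 vertices, 19 edges, 8 triangles.
rank ∂_0 = 0, rank ∂_1 = 9 ⇒ b_0 = 10 − 0 − 9 = 1; all invariant factors of ∂_1 are 1 so no torsion. So H_0 = Z.
rank ∂_1 = 9, rank ∂_2 = 8 ⇒ b_1 = 19 − 9 − 8 = 2; all invariant factors of ∂_2 are 1 so no torsion. So H_1 = Z^2.
rank ∂_2 = 8, rank ∂_3 = 0 ⇒ b_2 = 8 − 8 − 0 = 0. So H_2 = 0.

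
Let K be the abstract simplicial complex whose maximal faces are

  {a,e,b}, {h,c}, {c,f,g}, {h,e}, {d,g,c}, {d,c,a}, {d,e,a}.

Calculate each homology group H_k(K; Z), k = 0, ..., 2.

H_0 ≅ Z,  H_1 ≅ Z,  H_2 = 0.

Order the vertices as a < b < c < d < e < f < g < h. Listing each simplex with vertices in this order, K has dimension 2 with simplices:

  0-simplices (8): a, b, c, d, e, f, g, h
  1-simplices (13): ab, ac, ad, ae, be, cd, cf, cg, ch, de, dg, eh, fg
  2-simplices (5): abe, acd, ade, cdg, cfg

Hence C_0 ≅ Z^8, C_1 ≅ Z^13, C_2 ≅ Z^5.

∂_1: C_1 → C_0 is given by ∂[p,q] = [q] − [p]. For instance
  ∂cf = f − c.
As a 8×13 matrix over Z this has rank 7, with invariant factors (1,1,1,1,1,1,1).

Boundary ∂_2: C_2 → C_1 acts by ∂[p,q,r] = [q,r] − [p,r] + [p,q]. For instance
  ∂cfg = fg − cg + cf,
  ∂acd = cd − ad + ac.
As a 13×5 matrix over Z this has rank 5, with invariant factors (1,1,1,1,1).

Reading off H_k = ker ∂_k / im ∂_{k+1}:

  H_0: rank C_0 − rank ∂_1 = 8 − 7 = 1, and the invariant factors of ∂_1 are all 1, so H_0 = Z.
  H_1: rank ker ∂_1 − rank ∂_2 = (13 − 7) − 5 = 1, and the invariant factors of ∂_2 are all 1, so H_1 = Z.
  H_2: rank ker ∂_2 − rank ∂_3 = (5 − 5) − 0 = 0, and there is no ∂_3, so H_2 = 0.

As a check, the Euler characteristic is 8 − 13 + 5 = 0, which agrees with 1 − 1 + 0 = 0.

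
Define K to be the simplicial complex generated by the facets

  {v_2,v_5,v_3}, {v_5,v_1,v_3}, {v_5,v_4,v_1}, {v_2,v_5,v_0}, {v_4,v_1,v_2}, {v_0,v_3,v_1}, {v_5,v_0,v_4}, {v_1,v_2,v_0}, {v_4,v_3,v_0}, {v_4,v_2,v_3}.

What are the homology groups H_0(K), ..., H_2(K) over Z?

We work with the vertex ordering v_0 < v_1 < v_2 < v_3 < v_4 < v_5. The simplices of K, each written with vertices in increasing order, are:

  0-simplices (6): [v_0], [v_1], [v_2], [v_3], [v_4], [v_5]
  1-simplices (15): (15 of them)
  2-simplices (10): [v_0,v_1,v_2], [v_0,v_1,v_3], [v_0,v_2,v_5], [v_0,v_3,v_4], [v_0,v_4,v_5], [v_1,v_2,v_4], [v_1,v_3,v_5], [v_1,v_4,v_5], [v_2,v_3,v_4], [v_2,v_3,v_5]

so the chain groups are C_0 ≅ Z^6, C_1 ≅ Z^15, C_2 ≅ Z^10.

Boundary ∂_1: C_1 → C_0 maps an edge to its endpoints' difference, ∂[p,q] = q − p.
This gives a 6×15 integer matrix of rank 5; reducing to Smith normal form yields diagonal entries (1,1,1,1,1).

Boundary ∂_2: C_2 → C_1 sends each 2-simplex [p,q,r] to [q,r] − [p,r] + [p,q]. For instance
  ∂[v_0,v_2,v_5] = [v_2,v_5] − [v_0,v_5] + [v_0,v_2],
  ∂[v_0,v_4,v_5] = [v_4,v_5] − [v_0,v_5] + [v_0,v_4].
The resulting 15×10 matrix has rank 10, and its Smith normal form has invariant factors (1,1,1,1,1,1,1,1,1,2).

From H_k ≅ ker(∂_k) / im(∂_{k+1}) we obtain:

  H_0: rank C_0 − rank ∂_1 = 6 − 5 = 1, and the invariant factors of ∂_1 are all 1, so H_0 ≅ Z.
  H_1: rank ker ∂_1 − rank ∂_2 = (15 − 5) − 10 = 0, and ∂_2 has invariant factor 2 > 1, so H_1 ≅ Z/2.
  H_2: rank ker ∂_2 − rank ∂_3 = (10 − 10) − 0 = 0, and there is no ∂_3, so H_2 ≅ 0.

H_0 ≅ Z,  H_1 ≅ Z/2,  H_2 = 0.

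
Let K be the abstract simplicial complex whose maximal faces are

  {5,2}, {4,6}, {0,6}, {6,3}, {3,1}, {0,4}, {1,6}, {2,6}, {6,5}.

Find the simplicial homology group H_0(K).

Take the total order 0 < 1 < 2 < 3 < 4 < 5 < 6 on the vertex set. Then K (dimension 1) consists of the simplices:

  0-simplices (7): [0], [1], [2], [3], [4], [5], [6]
  1-simplices (9): [0,4], [0,6], [1,3], [1,6], [2,5], [2,6], [3,6], [4,6], [5,6]

so the chain groups are C_0 ≅ Z^7, C_1 ≅ Z^9.

The boundary map ∂_1: C_1 → C_0 sends each edge [p,q] (with p < q) to q − p. For instance
  ∂[5,6] = [6] − [5].
The resulting 7×9 matrix has rank 6, and its Smith normal form has invariant factors (1,1,1,1,1,1).

From H_k ≅ ker(∂_k) / im(∂_{k+1}) we obtain:

  H_0: rank C_0 − rank ∂_1 = 7 − 6 = 1, and the invariant factors of ∂_1 are all 1, so H_0 = Z.

(K is a triangulation of a wedge of 3 circles.)

H_0 ≅ Z.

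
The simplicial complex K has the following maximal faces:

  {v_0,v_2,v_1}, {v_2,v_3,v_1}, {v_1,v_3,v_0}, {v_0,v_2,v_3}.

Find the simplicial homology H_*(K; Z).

H_0 = Z,  H_1 = 0,  H_2 = Z.

Fix the vertex order v_0 < v_1 < v_2 < v_3 and write every simplex with vertices in increasing order. Then dim K = 2 and the simplices of K are:

  0-simplices (4): [v_0], [v_1], [v_2], [v_3]
  1-simplices (6): [v_0,v_1], [v_0,v_2], [v_0,v_3], [v_1,v_2], [v_1,v_3], [v_2,v_3]
  2-simplices (4): [v_0,v_1,v_2], [v_0,v_1,v_3], [v_0,v_2,v_3], [v_1,v_2,v_3]

Hence C_0 ≅ Z^4, C_1 ≅ Z^6, C_2 ≅ Z^4.

Boundary ∂_1: C_1 → C_0 sends each edge [p,q] (with p < q) to q − p. For instance
  ∂[v_0,v_1] = [v_1] − [v_0].
As a 4×6 matrix over Z this has rank 3, with invariant factors (1,1,1).

∂_2: C_2 → C_1 maps a triangle to the signed sum of its edges. For instance
  ∂[v_1,v_2,v_3] = [v_2,v_3] − [v_1,v_3] + [v_1,v_2],
  ∂[v_0,v_2,v_3] = [v_2,v_3] − [v_0,v_3] + [v_0,v_2].
The 6×4 boundary matrix has rank 3 and Smith normal form diag(1,1,1).

Reading off H_k = ker ∂_k / im ∂_{k+1}:

  H_0: rank C_0 − rank ∂_1 = 4 − 3 = 1, and the invariant factors of ∂_1 are all 1, so H_0 = Z.
  H_1: rank ker ∂_1 − rank ∂_2 = (6 − 3) − 3 = 0, and the invariant factors of ∂_2 are all 1, so H_1 = 0.
  H_2: rank ker ∂_2 − rank ∂_3 = (4 − 3) − 0 = 1, and there is no ∂_3, so H_2 = Z.

As a check, the Euler characteristic is 4 − 6 + 4 = 2, which agrees with 1 − 0 + 1 = 2.
(K is a triangulation of the 2-sphere S^2.)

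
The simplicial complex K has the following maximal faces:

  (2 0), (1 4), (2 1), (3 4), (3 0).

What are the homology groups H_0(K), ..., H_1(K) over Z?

Take the total order 0 < 1 < 2 < 3 < 4 on the vertex set. Then K (dimension 1) consists of the simplices:

  0-simplices (5): [0], [1], [2], [3], [4]
  1-simplices (5): [0,2], [0,3], [1,2], [1,4], [3,4]

Hence C_0 ≅ Z^5, C_1 ≅ Z^5.

The boundary map ∂_1: C_1 → C_0 sends each edge [p,q] (with p < q) to q − p. For instance
  ∂[0,3] = [3] − [0].
The 5×5 boundary matrix has rank 4 and Smith normal form diag(1,1,1,1).

Now H_k = ker ∂_k / im ∂_{k+1}, so:

  H_0: rank C_0 − rank ∂_1 = 5 − 4 = 1, and the invariant factors of ∂_1 are all 1, so H_0 ≅ Z.
  H_1: rank ker ∂_1 − rank ∂_2 = (5 − 4) − 0 = 1, and there is no ∂_2, so H_1 ≅ Z.

As a check, the Euler characteristic is 5 − 5 = 0, which agrees with 1 − 1 = 0.

H_0 ≅ Z,  H_1 ≅ Z.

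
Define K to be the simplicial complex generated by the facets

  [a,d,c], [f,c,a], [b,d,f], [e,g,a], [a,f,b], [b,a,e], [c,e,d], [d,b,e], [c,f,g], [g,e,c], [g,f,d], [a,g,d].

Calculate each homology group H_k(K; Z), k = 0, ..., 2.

H_0 = Z,  H_1 = Z/2,  H_2 = 0.

We work with the vertex ordering a < b < c < d < e < f < g. The simplices of K, each written with vertices in increasing order, are:

  0-simplices (7): a, b, c, d, e, f, g
  1-simplices (18): ab, ac, ad, ae, af, ag, bd, be, bf, cd, ce, cf, cg, de, df, dg, eg, fg
  2-simplices (12): abe, abf, acd, acf, adg, aeg, bde, bdf, cde, ceg, cfg, dfg

so the chain groups are C_0 ≅ Z^7, C_1 ≅ Z^18, C_2 ≅ Z^12.

∂_1: C_1 → C_0 is given by ∂[p,q] = [q] − [p]. For instance
  ∂be = e − b.
As a 7×18 matrix over Z this has rank 6, with invariant factors (1,1,1,1,1,1).

∂_2: C_2 → C_1 acts by ∂[p,q,r] = [q,r] − [p,r] + [p,q]. For instance
  ∂acf = cf − af + ac,
  ∂abe = be − ae + ab.
This gives a 18×12 integer matrix of rank 12; reducing to Smith normal form yields diagonal entries (1,1,1,1,1,1,1,1,1,1,1,2).

Now H_k = ker ∂_k / im ∂_{k+1}, so:

  H_0: rank C_0 − rank ∂_1 = 7 − 6 = 1, and the invariant factors of ∂_1 are all 1, so H_0 ≅ Z.
  H_1: rank ker ∂_1 − rank ∂_2 = (18 − 6) − 12 = 0, and ∂_2 has invariant factor 2 > 1, so H_1 ≅ Z/2.
  H_2: rank ker ∂_2 − rank ∂_3 = (12 − 12) − 0 = 0, and there is no ∂_3, so H_2 ≅ 0.

As a check, the Euler characteristic is 7 − 18 + 12 = 1, which agrees with 1 − 0 + 0 = 1.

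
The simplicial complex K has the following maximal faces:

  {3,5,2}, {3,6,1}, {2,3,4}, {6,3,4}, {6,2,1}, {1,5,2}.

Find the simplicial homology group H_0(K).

H_0 = Z.

Take the total order 1 < 2 < 3 < 4 < 5 < 6 on the vertex set. Then K (dimension 2) consists of the simplices:

  0-simplices (6): [1], [2], [3], [4], [5], [6]
  1-simplices (12): [1,2], [1,3], [1,5], [1,6], [2,3], [2,4], [2,5], [2,6], [3,4], [3,5], [3,6], [4,6]
  2-simplices (6): [1,2,5], [1,2,6], [1,3,6], [2,3,4], [2,3,5], [3,4,6]

so the chain groups are C_0 ≅ Z^6, C_1 ≅ Z^12, C_2 ≅ Z^6.

The boundary map ∂_1: C_1 → C_0 sends each edge [p,q] (with p < q) to q − p.
As a 6×12 matrix over Z this has rank 5, with invariant factors (1,1,1,1,1).

Boundary ∂_2: C_2 → C_1 maps a triangle to the signed sum of its edges. For instance
  ∂[1,2,6] = [2,6] − [1,6] + [1,2],
  ∂[2,3,5] = [3,5] − [2,5] + [2,3].
This gives a 12×6 integer matrix of rank 6; reducing to Smith normal form yields diagonal entries (1,1,1,1,1,1).

Now H_k = ker ∂_k / im ∂_{k+1}, so:

  H_0: rank C_0 − rank ∂_1 = 6 − 5 = 1, and the invariant factors of ∂_1 are all 1, so H_0 ≅ Z.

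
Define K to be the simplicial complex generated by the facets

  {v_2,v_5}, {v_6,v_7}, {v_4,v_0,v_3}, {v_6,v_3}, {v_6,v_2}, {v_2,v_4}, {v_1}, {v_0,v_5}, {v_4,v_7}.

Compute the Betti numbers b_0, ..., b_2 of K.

We work with the vertex ordering v_0 < v_1 < v_2 < v_3 < v_4 < v_5 < v_6 < v_7. The simplices of K, each written with vertices in increasing order, are:

  0-simplices (8): [v_0], [v_1], [v_2], [v_3], [v_4], [v_5], [v_6], [v_7]
  1-simplices (10): [v_0,v_3], [v_0,v_4], [v_0,v_5], [v_2,v_4], [v_2,v_5], [v_2,v_6], [v_3,v_4], [v_3,v_6], [v_4,v_7], [v_6,v_7]
  2-simplices (1): [v_0,v_3,v_4]

giving chain groups C_0 ≅ Z^8, C_1 ≅ Z^10, C_2 ≅ Z^1.

The boundary map ∂_1: C_1 → C_0 is given by ∂[p,q] = [q] − [p].
As a 8×10 matrix over Z this has rank 6, with invariant factors (1,1,1,1,1,1).

Boundary ∂_2: C_2 → C_1 maps a triangle to the signed sum of its edges. For instance
  ∂[v_0,v_3,v_4] = [v_3,v_4] − [v_0,v_4] + [v_0,v_3].
As a 10×1 matrix over Z this has rank 1, with invariant factors (1).

Reading off H_k = ker ∂_k / im ∂_{k+1}:

  H_0: rank C_0 − rank ∂_1 = 8 − 6 = 2, and the invariant factors of ∂_1 are all 1, so H_0 = Z^2.
  H_1: rank ker ∂_1 − rank ∂_2 = (10 − 6) − 1 = 3, and the invariant factors of ∂_2 are all 1, so H_1 = Z^3.
  H_2: rank ker ∂_2 − rank ∂_3 = (1 − 1) − 0 = 0, and there is no ∂_3, so H_2 = 0.

Hence the Betti numbers are b_0 = 2, b_1 = 3, b_2 = 0.

b_0 = 2, b_1 = 3, b_2 = 0.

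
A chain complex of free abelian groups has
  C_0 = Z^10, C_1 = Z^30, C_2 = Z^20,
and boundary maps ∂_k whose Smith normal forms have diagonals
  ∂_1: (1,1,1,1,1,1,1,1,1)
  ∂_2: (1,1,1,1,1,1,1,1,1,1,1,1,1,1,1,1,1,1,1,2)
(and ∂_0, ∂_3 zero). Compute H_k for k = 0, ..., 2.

H_0 ≅ Z,  H_1 ≅ Z × Z/2,  H_2 = 0.

H_0: b_0 = 10 − 0 − 9 = 1; torsion from ∂_1 factors > 1: none. So H_0 ≅ Z.
H_1: b_1 = 30 − 9 − 20 = 1; torsion from ∂_2 factors > 1: [2]. So H_1 ≅ Z × Z/2.
H_2: b_2 = 20 − 20 − 0 = 0; torsion from ∂_3 factors > 1: none. So H_2 ≅ 0.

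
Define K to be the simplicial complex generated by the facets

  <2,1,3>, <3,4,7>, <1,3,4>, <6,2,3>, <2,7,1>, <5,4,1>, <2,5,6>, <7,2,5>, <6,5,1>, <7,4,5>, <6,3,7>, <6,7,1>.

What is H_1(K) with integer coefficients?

H_1 ≅ Z/2.

Fix the vertex order 1 < 2 < 3 < 4 < 5 < 6 < 7 and write every simplex with vertices in increasing order. Then dim K = 2 and the simplices of K are:

  0-simplices (7): [1], [2], [3], [4], [5], [6], [7]
  1-simplices (18): [1,2], [1,3], [1,4], [1,5], [1,6], [1,7], [2,3], [2,5], [2,6], [2,7], [3,4], [3,6], [3,7], [4,5], [4,7], [5,6], [5,7], [6,7]
  2-simplices (12): [1,2,3], [1,2,7], [1,3,4], [1,4,5], [1,5,6], [1,6,7], [2,3,6], [2,5,6], [2,5,7], [3,4,7], [3,6,7], [4,5,7]

Hence C_0 ≅ Z^7, C_1 ≅ Z^18, C_2 ≅ Z^12.

The boundary map ∂_1: C_1 → C_0 sends each edge [p,q] (with p < q) to q − p. For instance
  ∂[5,6] = [6] − [5].
The resulting 7×18 matrix has rank 6, and its Smith normal form has invariant factors (1,1,1,1,1,1).

The boundary map ∂_2: C_2 → C_1 maps a triangle to the signed sum of its edges. For instance
  ∂[1,5,6] = [5,6] − [1,6] + [1,5],
  ∂[1,4,5] = [4,5] − [1,5] + [1,4].
This gives a 18×12 integer matrix of rank 12; reducing to Smith normal form yields diagonal entries (1,1,1,1,1,1,1,1,1,1,1,2).

Now H_k = ker ∂_k / im ∂_{k+1}, so:

  H_1: rank ker ∂_1 − rank ∂_2 = (18 − 6) − 12 = 0, and ∂_2 has invariant factor 2 > 1, so H_1 ≅ Z/2.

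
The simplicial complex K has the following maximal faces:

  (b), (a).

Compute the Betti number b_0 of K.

b_0 = 2.

We work with the vertex ordering a < b. The simplices of K, each written with vertices in increasing order, are:

  0-simplices (2): a, b

so the chain groups are C_0 ≅ Z^2.

Computing H_k = (kernel of ∂_k) / (image of ∂_{k+1}):

  H_0: rank C_0 − rank ∂_1 = 2 − 0 = 2, and there is no ∂_1, so H_0 ≅ Z^2.

Hence the Betti numbers are b_0 = 2.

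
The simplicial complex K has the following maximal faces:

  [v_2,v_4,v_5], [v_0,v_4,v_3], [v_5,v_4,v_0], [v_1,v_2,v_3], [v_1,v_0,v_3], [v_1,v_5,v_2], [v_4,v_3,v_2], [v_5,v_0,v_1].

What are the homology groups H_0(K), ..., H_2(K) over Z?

Order the vertices as v_0 < v_1 < v_2 < v_3 < v_4 < v_5. Listing each simplex with vertices in this order, K has dimension 2 with simplices:

  0-simplices (6): [v_0], [v_1], [v_2], [v_3], [v_4], [v_5]
  1-simplices (12): [v_0,v_1], [v_0,v_3], [v_0,v_4], [v_0,v_5], [v_1,v_2], [v_1,v_3], [v_1,v_5], [v_2,v_3], [v_2,v_4], [v_2,v_5], [v_3,v_4], [v_4,v_5]
  2-simplices (8): [v_0,v_1,v_3], [v_0,v_1,v_5], [v_0,v_3,v_4], [v_0,v_4,v_5], [v_1,v_2,v_3], [v_1,v_2,v_5], [v_2,v_3,v_4], [v_2,v_4,v_5]

giving chain groups C_0 ≅ Z^6, C_1 ≅ Z^12, C_2 ≅ Z^8.

The boundary map ∂_1: C_1 → C_0 sends each edge [p,q] (with p < q) to q − p. For instance
  ∂[v_0,v_1] = [v_1] − [v_0].
This gives a 6×12 integer matrix of rank 5; reducing to Smith normal form yields diagonal entries (1,1,1,1,1).

The boundary map ∂_2: C_2 → C_1 sends each 2-simplex [p,q,r] to [q,r] − [p,r] + [p,q]. For instance
  ∂[v_2,v_4,v_5] = [v_4,v_5] − [v_2,v_5] + [v_2,v_4],
  ∂[v_0,v_3,v_4] = [v_3,v_4] − [v_0,v_4] + [v_0,v_3].
The 12×8 boundary matrix has rank 7 and Smith normal form diag(1,1,1,1,1,1,1).

Now H_k = ker ∂_k / im ∂_{k+1}, so:

  H_0: rank C_0 − rank ∂_1 = 6 − 5 = 1, and the invariant factors of ∂_1 are all 1, so H_0 = Z.
  H_1: rank ker ∂_1 − rank ∂_2 = (12 − 5) − 7 = 0, and the invariant factors of ∂_2 are all 1, so H_1 = 0.
  H_2: rank ker ∂_2 − rank ∂_3 = (8 − 7) − 0 = 1, and there is no ∂_3, so H_2 = Z.

(K is a triangulation of the 2-sphere S^2.)

H_0 ≅ Z,  H_1 = 0,  H_2 ≅ Z.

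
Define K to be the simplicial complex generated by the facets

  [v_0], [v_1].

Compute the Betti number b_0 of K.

b_0 = 2.

Take the total order v_0 < v_1 on the vertex set. Then K (dimension 0) consists of the simplices:

  0-simplices (2): [v_0], [v_1]

Hence C_0 ≅ Z^2.

Reading off H_k = ker ∂_k / im ∂_{k+1}:

  H_0: rank C_0 − rank ∂_1 = 2 − 0 = 2, and there is no ∂_1, so H_0 ≅ Z^2.

(K is a triangulation of a set of 2 points.)

Hence the Betti numbers are b_0 = 2.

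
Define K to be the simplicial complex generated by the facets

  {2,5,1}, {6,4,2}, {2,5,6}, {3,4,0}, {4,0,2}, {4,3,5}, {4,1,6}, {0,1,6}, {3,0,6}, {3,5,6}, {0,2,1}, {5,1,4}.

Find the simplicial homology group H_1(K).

H_1 ≅ Z_2.

Take the total order 0 < 1 < 2 < 3 < 4 < 5 < 6 on the vertex set. Then K (dimension 2) consists of the simplices:

  0-simplices (7): [0], [1], [2], [3], [4], [5], [6]
  1-simplices (18): [0,1], [0,2], [0,3], [0,4], [0,6], [1,2], [1,4], [1,5], [1,6], [2,4], [2,5], [2,6], [3,4], [3,5], [3,6], [4,5], [4,6], [5,6]
  2-simplices (12): [0,1,2], [0,1,6], [0,2,4], [0,3,4], [0,3,6], [1,2,5], [1,4,5], [1,4,6], [2,4,6], [2,5,6], [3,4,5], [3,5,6]

so the chain groups are C_0 ≅ Z^7, C_1 ≅ Z^18, C_2 ≅ Z^12.

The boundary map ∂_1: C_1 → C_0 maps an edge to its endpoints' difference, ∂[p,q] = q − p. For instance
  ∂[3,4] = [4] − [3].
As a 7×18 matrix over Z this has rank 6, with invariant factors (1,1,1,1,1,1).

Boundary ∂_2: C_2 → C_1 acts by ∂[p,q,r] = [q,r] − [p,r] + [p,q]. For instance
  ∂[0,3,6] = [3,6] − [0,6] + [0,3],
  ∂[0,1,6] = [1,6] − [0,6] + [0,1].
The 18×12 boundary matrix has rank 12 and Smith normal form diag(1,1,1,1,1,1,1,1,1,1,1,2).

Computing H_k = (kernel of ∂_k) / (image of ∂_{k+1}):

  H_1: rank ker ∂_1 − rank ∂_2 = (18 − 6) − 12 = 0, and ∂_2 has invariant factor 2 > 1, so H_1 = Z_2.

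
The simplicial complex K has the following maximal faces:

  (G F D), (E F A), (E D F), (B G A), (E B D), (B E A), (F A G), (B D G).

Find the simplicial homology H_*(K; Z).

H_0 ≅ Z,  H_1 = 0,  H_2 ≅ Z.

Order the vertices as A < B < D < E < F < G. Listing each simplex with vertices in this order, K has dimension 2 with simplices:

  0-simplices (6): A, B, D, E, F, G
  1-simplices (12): AB, AE, AF, AG, BD, BE, BG, DE, DF, DG, EF, FG
  2-simplices (8): ABE, ABG, AEF, AFG, BDE, BDG, DEF, DFG

giving chain groups C_0 ≅ Z^6, C_1 ≅ Z^12, C_2 ≅ Z^8.

∂_1: C_1 → C_0 is given by ∂[p,q] = [q] − [p].
The resulting 6×12 matrix has rank 5, and its Smith normal form has invariant factors (1,1,1,1,1).

Boundary ∂_2: C_2 → C_1 acts by ∂[p,q,r] = [q,r] − [p,r] + [p,q]. For instance
  ∂BDE = DE − BE + BD,
  ∂ABE = BE − AE + AB.
As a 12×8 matrix over Z this has rank 7, with invariant factors (1,1,1,1,1,1,1).

Computing H_k = (kernel of ∂_k) / (image of ∂_{k+1}):

  H_0: rank C_0 − rank ∂_1 = 6 − 5 = 1, and the invariant factors of ∂_1 are all 1, so H_0 = Z.
  H_1: rank ker ∂_1 − rank ∂_2 = (12 − 5) − 7 = 0, and the invariant factors of ∂_2 are all 1, so H_1 = 0.
  H_2: rank ker ∂_2 − rank ∂_3 = (8 − 7) − 0 = 1, and there is no ∂_3, so H_2 = Z.

As a check, the Euler characteristic is 6 − 12 + 8 = 2, which agrees with 1 − 0 + 1 = 2.
(K is a triangulation of the 2-sphere S^2.)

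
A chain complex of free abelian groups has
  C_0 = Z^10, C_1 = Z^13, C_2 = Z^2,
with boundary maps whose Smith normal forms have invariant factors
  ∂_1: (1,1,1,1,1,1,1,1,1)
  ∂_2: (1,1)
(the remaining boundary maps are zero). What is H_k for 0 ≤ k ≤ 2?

H_0 ≅ Z,  H_1 ≅ Z^2,  H_2 = 0.

H_0: b_0 = 10 − 0 − 9 = 1; torsion from ∂_1 factors > 1: none. So H_0 ≅ Z.
H_1: b_1 = 13 − 9 − 2 = 2; torsion from ∂_2 factors > 1: none. So H_1 ≅ Z^2.
H_2: b_2 = 2 − 2 − 0 = 0; torsion from ∂_3 factors > 1: none. So H_2 ≅ 0.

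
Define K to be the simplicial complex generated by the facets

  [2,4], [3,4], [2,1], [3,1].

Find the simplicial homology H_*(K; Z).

H_0 ≅ Z,  H_1 ≅ Z.

Take the total order 1 < 2 < 3 < 4 on the vertex set. Then K (dimension 1) consists of the simplices:

  0-simplices (4): [1], [2], [3], [4]
  1-simplices (4): [1,2], [1,3], [2,4], [3,4]

giving chain groups C_0 ≅ Z^4, C_1 ≅ Z^4.

∂_1: C_1 → C_0 is given by ∂[p,q] = [q] − [p]. For instance
  ∂[3,4] = [4] − [3].
As a 4×4 matrix over Z this has rank 3, with invariant factors (1,1,1).

Now H_k = ker ∂_k / im ∂_{k+1}, so:

  H_0: rank C_0 − rank ∂_1 = 4 − 3 = 1, and the invariant factors of ∂_1 are all 1, so H_0 ≅ Z.
  H_1: rank ker ∂_1 − rank ∂_2 = (4 − 3) − 0 = 1, and there is no ∂_2, so H_1 ≅ Z.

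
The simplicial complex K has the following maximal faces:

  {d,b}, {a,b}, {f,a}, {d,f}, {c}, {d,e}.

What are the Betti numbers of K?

Order the vertices as a < b < c < d < e < f. Listing each simplex with vertices in this order, K has dimension 1 with simplices:

  0-simplices (6): a, b, c, d, e, f
  1-simplices (5): ab, af, bd, de, df

so the chain groups are C_0 ≅ Z^6, C_1 ≅ Z^5.

∂_1: C_1 → C_0 is given by ∂[p,q] = [q] − [p]. For instance
  ∂af = f − a.
The resulting 6×5 matrix has rank 4, and its Smith normal form has invariant factors (1,1,1,1).

From H_k ≅ ker(∂_k) / im(∂_{k+1}) we obtain:

  H_0: rank C_0 − rank ∂_1 = 6 − 4 = 2, and the invariant factors of ∂_1 are all 1, so H_0 ≅ Z^2.
  H_1: rank ker ∂_1 − rank ∂_2 = (5 − 4) − 0 = 1, and there is no ∂_2, so H_1 ≅ Z.

Hence the Betti numbers are b_0 = 2, b_1 = 1.

b_0 = 2, b_1 = 1.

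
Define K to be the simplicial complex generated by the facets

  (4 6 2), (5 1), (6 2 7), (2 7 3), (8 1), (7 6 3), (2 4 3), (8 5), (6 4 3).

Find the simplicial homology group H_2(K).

H_2 = Z.

Take the total order 1 < 2 < 3 < 4 < 5 < 6 < 7 < 8 on the vertex set. Then K (dimension 2) consists of the simplices:

  0-simplices (8): [1], [2], [3], [4], [5], [6], [7], [8]
  1-simplices (12): [1,5], [1,8], [2,3], [2,4], [2,6], [2,7], [3,4], [3,6], [3,7], [4,6], [5,8], [6,7]
  2-simplices (6): [2,3,4], [2,3,7], [2,4,6], [2,6,7], [3,4,6], [3,6,7]

so the chain groups are C_0 ≅ Z^8, C_1 ≅ Z^12, C_2 ≅ Z^6.

Boundary ∂_1: C_1 → C_0 is given by ∂[p,q] = [q] − [p]. For instance
  ∂[1,8] = [8] − [1].
As a 8×12 matrix over Z this has rank 6, with invariant factors (1,1,1,1,1,1).

Boundary ∂_2: C_2 → C_1 sends each 2-simplex [p,q,r] to [q,r] − [p,r] + [p,q]. For instance
  ∂[2,6,7] = [6,7] − [2,7] + [2,6],
  ∂[2,4,6] = [4,6] − [2,6] + [2,4].
This gives a 12×6 integer matrix of rank 5; reducing to Smith normal form yields diagonal entries (1,1,1,1,1).

From H_k ≅ ker(∂_k) / im(∂_{k+1}) we obtain:

  H_2: rank ker ∂_2 − rank ∂_3 = (6 − 5) − 0 = 1, and there is no ∂_3, so H_2 = Z.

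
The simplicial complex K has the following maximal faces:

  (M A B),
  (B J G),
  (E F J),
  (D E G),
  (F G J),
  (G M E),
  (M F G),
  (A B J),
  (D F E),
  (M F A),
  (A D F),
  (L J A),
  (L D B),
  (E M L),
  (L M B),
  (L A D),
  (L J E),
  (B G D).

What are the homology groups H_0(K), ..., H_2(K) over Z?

Fix the vertex order A < B < D < E < F < G < J < L < M and write every simplex with vertices in increasing order. Then dim K = 2 and the simplices of K are:

  0-simplices (9): A, B, D, E, F, G, J, L, M
  1-simplices (27): AB, AD, AF, AJ, AL, AM, BD, BG, BJ, BL, BM, DE, DF, DG, DL, EF, EG, EJ, EL, EM, FG, FJ, FM, GJ, GM, JL, LM
  2-simplices (18): ABJ, ABM, ADF, ADL, AFM, AJL, BDG, BDL, BGJ, BLM, DEF, DEG, EFJ, EGM, EJL, ELM, FGJ, FGM

giving chain groups C_0 ≅ Z^9, C_1 ≅ Z^27, C_2 ≅ Z^18.

The boundary map ∂_1: C_1 → C_0 is given by ∂[p,q] = [q] − [p]. For instance
  ∂BD = D − B.
The 9×27 boundary matrix has rank 8 and Smith normal form diag(1,1,1,1,1,1,1,1).

∂_2: C_2 → C_1 maps a triangle to the signed sum of its edges. For instance
  ∂AJL = JL − AL + AJ,
  ∂ADF = DF − AF + AD.
The resulting 27×18 matrix has rank 18, and its Smith normal form has invariant factors (1,1,1,1,1,1,1,1,1,1,1,1,1,1,1,1,1,2).

Computing H_k = (kernel of ∂_k) / (image of ∂_{k+1}):

  H_0: rank C_0 − rank ∂_1 = 9 − 8 = 1, and the invariant factors of ∂_1 are all 1, so H_0 = Z.
  H_1: rank ker ∂_1 − rank ∂_2 = (27 − 8) − 18 = 1, and ∂_2 has invariant factor 2 > 1, so H_1 = Z × Z/2.
  H_2: rank ker ∂_2 − rank ∂_3 = (18 − 18) − 0 = 0, and there is no ∂_3, so H_2 = 0.

As a check, the Euler characteristic is 9 − 27 + 18 = 0, which agrees with 1 − 1 + 0 = 0.

H_0 = Z,  H_1 = Z × Z/2,  H_2 = 0.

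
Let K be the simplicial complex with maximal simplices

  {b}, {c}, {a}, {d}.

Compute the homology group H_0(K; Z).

Order the vertices as a < b < c < d. Listing each simplex with vertices in this order, K has dimension 0 with simplices:

  0-simplices (4): a, b, c, d

so the chain groups are C_0 ≅ Z^4.

Now H_k = ker ∂_k / im ∂_{k+1}, so:

  H_0: rank C_0 − rank ∂_1 = 4 − 0 = 4, and there is no ∂_1, so H_0 ≅ Z^4.

(K is a triangulation of a set of 4 points.)

H_0 = Z^4.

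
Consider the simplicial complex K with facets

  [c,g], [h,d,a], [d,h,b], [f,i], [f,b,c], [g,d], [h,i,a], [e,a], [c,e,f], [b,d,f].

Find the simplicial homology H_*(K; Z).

H_0 ≅ Z,  H_1 ≅ Z^3,  H_2 = 0.

Fix the vertex order a < b < c < d < e < f < g < h < i and write every simplex with vertices in increasing order. Then dim K = 2 and the simplices of K are:

  0-simplices (9): a, b, c, d, e, f, g, h, i
  1-simplices (17): ad, ae, ah, ai, bc, bd, bf, bh, ce, cf, cg, df, dg, dh, ef, fi, hi
  2-simplices (6): adh, ahi, bcf, bdf, bdh, cef

giving chain groups C_0 ≅ Z^9, C_1 ≅ Z^17, C_2 ≅ Z^6.

Boundary ∂_1: C_1 → C_0 maps an edge to its endpoints' difference, ∂[p,q] = q − p.
The resulting 9×17 matrix has rank 8, and its Smith normal form has invariant factors (1,1,1,1,1,1,1,1).

Boundary ∂_2: C_2 → C_1 acts by ∂[p,q,r] = [q,r] − [p,r] + [p,q]. For instance
  ∂ahi = hi − ai + ah,
  ∂cef = ef − cf + ce.
The 17×6 boundary matrix has rank 6 and Smith normal form diag(1,1,1,1,1,1).

Reading off H_k = ker ∂_k / im ∂_{k+1}:

  H_0: rank C_0 − rank ∂_1 = 9 − 8 = 1, and the invariant factors of ∂_1 are all 1, so H_0 ≅ Z.
  H_1: rank ker ∂_1 − rank ∂_2 = (17 − 8) − 6 = 3, and the invariant factors of ∂_2 are all 1, so H_1 ≅ Z^3.
  H_2: rank ker ∂_2 − rank ∂_3 = (6 − 6) − 0 = 0, and there is no ∂_3, so H_2 ≅ 0.

As a check, the Euler characteristic is 9 − 17 + 6 = -2, which agrees with 1 − 3 + 0 = -2.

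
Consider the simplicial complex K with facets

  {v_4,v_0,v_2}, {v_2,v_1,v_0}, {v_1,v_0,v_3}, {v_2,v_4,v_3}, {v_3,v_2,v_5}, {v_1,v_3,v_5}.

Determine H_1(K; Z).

Order the vertices as v_0 < v_1 < v_2 < v_3 < v_4 < v_5. Listing each simplex with vertices in this order, K has dimension 2 with simplices:

  0-simplices (6): [v_0], [v_1], [v_2], [v_3], [v_4], [v_5]
  1-simplices (12): [v_0,v_1], [v_0,v_2], [v_0,v_3], [v_0,v_4], [v_1,v_2], [v_1,v_3], [v_1,v_5], [v_2,v_3], [v_2,v_4], [v_2,v_5], [v_3,v_4], [v_3,v_5]
  2-simplices (6): [v_0,v_1,v_2], [v_0,v_1,v_3], [v_0,v_2,v_4], [v_1,v_3,v_5], [v_2,v_3,v_4], [v_2,v_3,v_5]

giving chain groups C_0 ≅ Z^6, C_1 ≅ Z^12, C_2 ≅ Z^6.

Boundary ∂_1: C_1 → C_0 is given by ∂[p,q] = [q] − [p].
The 6×12 boundary matrix has rank 5 and Smith normal form diag(1,1,1,1,1).

∂_2: C_2 → C_1 sends each 2-simplex [p,q,r] to [q,r] − [p,r] + [p,q]. For instance
  ∂[v_1,v_3,v_5] = [v_3,v_5] − [v_1,v_5] + [v_1,v_3],
  ∂[v_0,v_1,v_2] = [v_1,v_2] − [v_0,v_2] + [v_0,v_1].
The 12×6 boundary matrix has rank 6 and Smith normal form diag(1,1,1,1,1,1).

Now H_k = ker ∂_k / im ∂_{k+1}, so:

  H_1: rank ker ∂_1 − rank ∂_2 = (12 − 5) − 6 = 1, and the invariant factors of ∂_2 are all 1, so H_1 = Z.

H_1 ≅ Z.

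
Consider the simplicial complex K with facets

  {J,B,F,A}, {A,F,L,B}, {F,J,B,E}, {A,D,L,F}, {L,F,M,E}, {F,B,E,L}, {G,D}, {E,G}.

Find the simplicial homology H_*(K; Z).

H_0 = Z,  H_1 = Z,  H_2 = 0,  H_3 = 0.

Fix the vertex order A < B < D < E < F < G < J < L < M and write every simplex with vertices in increasing order. Then dim K = 3 and the simplices of K are:

  0-simplices (9): A, B, D, E, F, G, J, L, M
  1-simplices (21): AB, AD, AF, AJ, AL, BE, BF, BJ, BL, DF, DG, DL, EF, EG, EJ, EL, EM, FJ, FL, FM, LM
  2-simplices (18): ABF, ABJ, ABL, ADF, ADL, AFJ, AFL, BEF, BEJ, BEL, BFJ, BFL, DFL, EFJ, EFL, EFM, ELM, FLM
  3-simplices (6): ABFJ, ABFL, ADFL, BEFJ, BEFL, EFLM

so the chain groups are C_0 ≅ Z^9, C_1 ≅ Z^21, C_2 ≅ Z^18, C_3 ≅ Z^6.

Boundary ∂_1: C_1 → C_0 is given by ∂[p,q] = [q] − [p]. For instance
  ∂EM = M − E.
The 9×21 boundary matrix has rank 8 and Smith normal form diag(1,1,1,1,1,1,1,1).

The boundary map ∂_2: C_2 → C_1 acts by ∂[p,q,r] = [q,r] − [p,r] + [p,q]. For instance
  ∂BEL = EL − BL + BE,
  ∂DFL = FL − DL + DF.
This gives a 21×18 integer matrix of rank 12; reducing to Smith normal form yields diagonal entries (1,1,1,1,1,1,1,1,1,1,1,1).

∂_3: C_3 → C_2 sends each 3-simplex σ to the alternating sum Σ_i (−1)^i (σ with its i-th vertex removed). For instance
  ∂ADFL = DFL − AFL + ADL − ADF,
  ∂BEFL = EFL − BFL + BEL − BEF.
The 18×6 boundary matrix has rank 6 and Smith normal form diag(1,1,1,1,1,1).

From H_k ≅ ker(∂_k) / im(∂_{k+1}) we obtain:

  H_0: rank C_0 − rank ∂_1 = 9 − 8 = 1, and the invariant factors of ∂_1 are all 1, so H_0 ≅ Z.
  H_1: rank ker ∂_1 − rank ∂_2 = (21 − 8) − 12 = 1, and the invariant factors of ∂_2 are all 1, so H_1 ≅ Z.
  H_2: rank ker ∂_2 − rank ∂_3 = (18 − 12) − 6 = 0, and the invariant factors of ∂_3 are all 1, so H_2 ≅ 0.
  H_3: rank ker ∂_3 − rank ∂_4 = (6 − 6) − 0 = 0, and there is no ∂_4, so H_3 ≅ 0.

As a check, the Euler characteristic is 9 − 21 + 18 − 6 = 0, which agrees with 1 − 1 + 0 − 0 = 0.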